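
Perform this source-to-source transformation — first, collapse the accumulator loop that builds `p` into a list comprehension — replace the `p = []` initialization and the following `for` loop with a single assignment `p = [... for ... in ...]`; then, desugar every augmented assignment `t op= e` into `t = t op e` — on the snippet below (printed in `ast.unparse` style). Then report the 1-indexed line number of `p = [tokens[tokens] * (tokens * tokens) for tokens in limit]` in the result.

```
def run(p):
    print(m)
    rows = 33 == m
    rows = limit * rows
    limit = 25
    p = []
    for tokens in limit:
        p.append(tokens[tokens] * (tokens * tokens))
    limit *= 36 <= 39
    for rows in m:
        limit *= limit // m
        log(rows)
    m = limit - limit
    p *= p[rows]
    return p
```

Transformed code:
def run(p):
    print(m)
    rows = 33 == m
    rows = limit * rows
    limit = 25
    p = [tokens[tokens] * (tokens * tokens) for tokens in limit]
    limit = limit * (36 <= 39)
    for rows in m:
        limit = limit * (limit // m)
        log(rows)
    m = limit - limit
    p = p * p[rows]
    return p

6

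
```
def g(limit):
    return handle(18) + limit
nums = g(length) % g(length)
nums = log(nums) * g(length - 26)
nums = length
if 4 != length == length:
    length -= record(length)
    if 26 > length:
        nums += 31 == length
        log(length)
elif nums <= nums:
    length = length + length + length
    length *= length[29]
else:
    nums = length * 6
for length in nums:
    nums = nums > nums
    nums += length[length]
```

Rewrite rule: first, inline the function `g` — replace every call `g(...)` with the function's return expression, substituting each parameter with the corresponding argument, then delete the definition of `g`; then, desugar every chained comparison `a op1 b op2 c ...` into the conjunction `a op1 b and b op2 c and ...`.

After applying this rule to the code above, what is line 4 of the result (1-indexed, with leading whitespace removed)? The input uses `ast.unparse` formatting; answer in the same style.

Transformed code:
nums = (handle(18) + length) % (handle(18) + length)
nums = log(nums) * (handle(18) + (length - 26))
nums = length
if 4 != length and length == length:
    length -= record(length)
    if 26 > length:
        nums += 31 == length
        log(length)
elif nums <= nums:
    length = length + length + length
    length *= length[29]
else:
    nums = length * 6
for length in nums:
    nums = nums > nums
    nums += length[length]

if 4 != length and length == length:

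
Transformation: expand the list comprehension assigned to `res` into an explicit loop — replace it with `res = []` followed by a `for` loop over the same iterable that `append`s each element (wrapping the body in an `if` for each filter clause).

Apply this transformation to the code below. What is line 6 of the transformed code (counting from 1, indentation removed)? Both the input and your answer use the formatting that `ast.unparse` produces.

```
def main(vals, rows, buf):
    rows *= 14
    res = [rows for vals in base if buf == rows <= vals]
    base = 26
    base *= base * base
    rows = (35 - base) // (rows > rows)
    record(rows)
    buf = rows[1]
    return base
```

res.append(rows)

Transformed code:
def main(vals, rows, buf):
    rows *= 14
    res = []
    for vals in base:
        if buf == rows <= vals:
            res.append(rows)
    base = 26
    base *= base * base
    rows = (35 - base) // (rows > rows)
    record(rows)
    buf = rows[1]
    return base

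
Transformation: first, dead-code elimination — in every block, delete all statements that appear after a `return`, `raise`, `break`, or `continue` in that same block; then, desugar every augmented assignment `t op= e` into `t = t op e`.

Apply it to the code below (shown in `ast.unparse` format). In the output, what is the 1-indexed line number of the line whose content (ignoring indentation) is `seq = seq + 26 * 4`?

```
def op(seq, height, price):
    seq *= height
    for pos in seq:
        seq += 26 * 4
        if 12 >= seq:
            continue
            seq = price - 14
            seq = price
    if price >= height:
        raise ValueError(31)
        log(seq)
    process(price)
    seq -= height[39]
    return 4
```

Transformed code:
def op(seq, height, price):
    seq = seq * height
    for pos in seq:
        seq = seq + 26 * 4
        if 12 >= seq:
            continue
    if price >= height:
        raise ValueError(31)
    process(price)
    seq = seq - height[39]
    return 4

4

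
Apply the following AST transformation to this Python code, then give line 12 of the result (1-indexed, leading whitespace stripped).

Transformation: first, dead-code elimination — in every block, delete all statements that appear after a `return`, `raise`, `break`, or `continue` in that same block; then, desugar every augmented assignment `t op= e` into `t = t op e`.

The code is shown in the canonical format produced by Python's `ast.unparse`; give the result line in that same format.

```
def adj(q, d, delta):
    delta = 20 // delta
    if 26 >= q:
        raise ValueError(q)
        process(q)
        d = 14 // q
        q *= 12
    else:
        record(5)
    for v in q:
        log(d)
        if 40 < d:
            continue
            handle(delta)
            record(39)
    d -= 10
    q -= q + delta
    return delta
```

Transformed code:
def adj(q, d, delta):
    delta = 20 // delta
    if 26 >= q:
        raise ValueError(q)
    else:
        record(5)
    for v in q:
        log(d)
        if 40 < d:
            continue
    d = d - 10
    q = q - (q + delta)
    return delta

q = q - (q + delta)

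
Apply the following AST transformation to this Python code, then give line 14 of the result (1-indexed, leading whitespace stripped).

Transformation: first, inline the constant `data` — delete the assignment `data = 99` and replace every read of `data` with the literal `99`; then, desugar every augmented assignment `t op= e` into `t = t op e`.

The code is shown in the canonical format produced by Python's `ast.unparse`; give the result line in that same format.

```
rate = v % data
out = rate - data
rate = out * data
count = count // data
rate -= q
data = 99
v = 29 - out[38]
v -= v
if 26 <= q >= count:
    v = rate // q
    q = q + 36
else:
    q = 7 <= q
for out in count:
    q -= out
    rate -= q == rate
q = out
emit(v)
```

q = q - out

Transformed code:
rate = v % 99
out = rate - 99
rate = out * 99
count = count // 99
rate = rate - q
v = 29 - out[38]
v = v - v
if 26 <= q >= count:
    v = rate // q
    q = q + 36
else:
    q = 7 <= q
for out in count:
    q = q - out
    rate = rate - (q == rate)
q = out
emit(v)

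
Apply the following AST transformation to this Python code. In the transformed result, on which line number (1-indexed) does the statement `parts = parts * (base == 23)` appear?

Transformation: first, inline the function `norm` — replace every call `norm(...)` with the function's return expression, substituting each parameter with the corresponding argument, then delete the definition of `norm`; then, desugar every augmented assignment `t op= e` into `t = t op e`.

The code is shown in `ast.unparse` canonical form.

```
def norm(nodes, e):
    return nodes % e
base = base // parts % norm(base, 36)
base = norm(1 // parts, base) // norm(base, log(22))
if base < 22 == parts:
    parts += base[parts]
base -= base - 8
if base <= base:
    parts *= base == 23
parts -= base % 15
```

Transformed code:
base = base // parts % (base % 36)
base = 1 // parts % base // (base % log(22))
if base < 22 == parts:
    parts = parts + base[parts]
base = base - (base - 8)
if base <= base:
    parts = parts * (base == 23)
parts = parts - base % 15

7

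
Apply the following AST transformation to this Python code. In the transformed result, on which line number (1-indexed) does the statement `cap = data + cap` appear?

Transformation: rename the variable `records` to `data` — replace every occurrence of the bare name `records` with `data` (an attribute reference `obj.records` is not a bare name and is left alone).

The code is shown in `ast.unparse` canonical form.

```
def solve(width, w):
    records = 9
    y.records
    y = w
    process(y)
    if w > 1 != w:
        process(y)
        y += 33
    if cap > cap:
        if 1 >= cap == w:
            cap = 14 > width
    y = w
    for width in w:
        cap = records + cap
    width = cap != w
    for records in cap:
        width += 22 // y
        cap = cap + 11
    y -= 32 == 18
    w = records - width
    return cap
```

Transformed code:
def solve(width, w):
    data = 9
    y.records
    y = w
    process(y)
    if w > 1 != w:
        process(y)
        y += 33
    if cap > cap:
        if 1 >= cap == w:
            cap = 14 > width
    y = w
    for width in w:
        cap = data + cap
    width = cap != w
    for data in cap:
        width += 22 // y
        cap = cap + 11
    y -= 32 == 18
    w = data - width
    return cap

14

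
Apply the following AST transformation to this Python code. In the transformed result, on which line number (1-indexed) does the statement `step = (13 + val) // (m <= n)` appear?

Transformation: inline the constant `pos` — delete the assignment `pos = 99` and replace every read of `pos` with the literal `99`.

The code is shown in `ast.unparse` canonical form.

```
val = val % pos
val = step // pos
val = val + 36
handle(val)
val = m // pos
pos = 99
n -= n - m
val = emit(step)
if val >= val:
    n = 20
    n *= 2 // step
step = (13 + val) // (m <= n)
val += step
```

Transformed code:
val = val % 99
val = step // 99
val = val + 36
handle(val)
val = m // 99
n -= n - m
val = emit(step)
if val >= val:
    n = 20
    n *= 2 // step
step = (13 + val) // (m <= n)
val += step

11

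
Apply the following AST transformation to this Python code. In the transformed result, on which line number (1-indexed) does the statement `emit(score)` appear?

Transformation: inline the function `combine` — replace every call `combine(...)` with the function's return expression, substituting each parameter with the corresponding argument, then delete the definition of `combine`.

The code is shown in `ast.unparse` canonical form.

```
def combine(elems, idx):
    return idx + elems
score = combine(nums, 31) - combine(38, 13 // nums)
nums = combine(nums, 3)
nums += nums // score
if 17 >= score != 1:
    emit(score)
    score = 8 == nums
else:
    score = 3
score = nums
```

Transformed code:
score = 31 + nums - (13 // nums + 38)
nums = 3 + nums
nums += nums // score
if 17 >= score != 1:
    emit(score)
    score = 8 == nums
else:
    score = 3
score = nums

5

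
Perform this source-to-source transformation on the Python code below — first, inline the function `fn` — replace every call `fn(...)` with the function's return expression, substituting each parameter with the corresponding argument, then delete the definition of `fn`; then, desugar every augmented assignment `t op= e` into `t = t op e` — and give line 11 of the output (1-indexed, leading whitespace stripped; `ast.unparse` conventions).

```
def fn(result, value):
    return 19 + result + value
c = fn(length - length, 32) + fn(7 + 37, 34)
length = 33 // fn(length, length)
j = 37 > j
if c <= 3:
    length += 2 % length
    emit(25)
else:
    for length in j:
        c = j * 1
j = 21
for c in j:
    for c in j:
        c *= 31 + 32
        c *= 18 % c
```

for c in j:

Transformed code:
c = 19 + (length - length) + 32 + (19 + (7 + 37) + 34)
length = 33 // (19 + length + length)
j = 37 > j
if c <= 3:
    length = length + 2 % length
    emit(25)
else:
    for length in j:
        c = j * 1
j = 21
for c in j:
    for c in j:
        c = c * (31 + 32)
        c = c * (18 % c)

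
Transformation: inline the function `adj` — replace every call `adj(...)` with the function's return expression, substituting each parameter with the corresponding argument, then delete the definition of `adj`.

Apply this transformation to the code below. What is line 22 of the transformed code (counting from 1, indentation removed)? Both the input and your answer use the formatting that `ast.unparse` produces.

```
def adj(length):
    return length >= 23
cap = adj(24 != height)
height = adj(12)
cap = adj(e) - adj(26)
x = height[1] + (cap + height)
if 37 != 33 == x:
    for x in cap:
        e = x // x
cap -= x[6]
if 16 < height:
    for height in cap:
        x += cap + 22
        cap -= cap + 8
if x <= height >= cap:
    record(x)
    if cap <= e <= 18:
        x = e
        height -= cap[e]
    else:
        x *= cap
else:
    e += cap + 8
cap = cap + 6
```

Transformed code:
cap = (24 != height) >= 23
height = 12 >= 23
cap = (e >= 23) - (26 >= 23)
x = height[1] + (cap + height)
if 37 != 33 == x:
    for x in cap:
        e = x // x
cap -= x[6]
if 16 < height:
    for height in cap:
        x += cap + 22
        cap -= cap + 8
if x <= height >= cap:
    record(x)
    if cap <= e <= 18:
        x = e
        height -= cap[e]
    else:
        x *= cap
else:
    e += cap + 8
cap = cap + 6

cap = cap + 6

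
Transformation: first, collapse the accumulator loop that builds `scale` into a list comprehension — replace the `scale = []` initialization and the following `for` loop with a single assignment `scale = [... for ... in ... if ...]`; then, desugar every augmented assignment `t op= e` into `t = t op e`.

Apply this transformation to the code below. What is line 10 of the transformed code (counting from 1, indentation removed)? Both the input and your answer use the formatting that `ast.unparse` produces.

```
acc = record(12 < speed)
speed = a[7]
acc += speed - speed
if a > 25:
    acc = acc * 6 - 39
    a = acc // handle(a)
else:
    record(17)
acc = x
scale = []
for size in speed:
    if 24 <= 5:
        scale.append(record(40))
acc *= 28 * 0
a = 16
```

scale = [record(40) for size in speed if 24 <= 5]

Transformed code:
acc = record(12 < speed)
speed = a[7]
acc = acc + (speed - speed)
if a > 25:
    acc = acc * 6 - 39
    a = acc // handle(a)
else:
    record(17)
acc = x
scale = [record(40) for size in speed if 24 <= 5]
acc = acc * (28 * 0)
a = 16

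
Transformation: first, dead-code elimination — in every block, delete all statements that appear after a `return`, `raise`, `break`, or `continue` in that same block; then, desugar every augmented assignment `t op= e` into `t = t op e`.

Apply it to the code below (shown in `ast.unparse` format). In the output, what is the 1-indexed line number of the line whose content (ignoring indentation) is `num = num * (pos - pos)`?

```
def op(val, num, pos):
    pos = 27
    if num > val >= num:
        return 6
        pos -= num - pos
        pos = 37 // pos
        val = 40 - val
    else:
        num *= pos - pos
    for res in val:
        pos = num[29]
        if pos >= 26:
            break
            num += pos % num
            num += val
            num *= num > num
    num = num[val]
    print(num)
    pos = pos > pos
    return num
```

6

Transformed code:
def op(val, num, pos):
    pos = 27
    if num > val >= num:
        return 6
    else:
        num = num * (pos - pos)
    for res in val:
        pos = num[29]
        if pos >= 26:
            break
    num = num[val]
    print(num)
    pos = pos > pos
    return num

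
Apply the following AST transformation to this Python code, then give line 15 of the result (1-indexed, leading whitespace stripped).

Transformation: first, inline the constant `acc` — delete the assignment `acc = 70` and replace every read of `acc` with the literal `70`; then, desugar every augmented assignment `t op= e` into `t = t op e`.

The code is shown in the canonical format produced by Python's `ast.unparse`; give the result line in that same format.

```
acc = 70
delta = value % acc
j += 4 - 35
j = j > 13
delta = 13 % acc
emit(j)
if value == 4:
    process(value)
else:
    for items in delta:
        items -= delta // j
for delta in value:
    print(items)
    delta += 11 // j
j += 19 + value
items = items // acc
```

items = items // 70

Transformed code:
delta = value % 70
j = j + (4 - 35)
j = j > 13
delta = 13 % 70
emit(j)
if value == 4:
    process(value)
else:
    for items in delta:
        items = items - delta // j
for delta in value:
    print(items)
    delta = delta + 11 // j
j = j + (19 + value)
items = items // 70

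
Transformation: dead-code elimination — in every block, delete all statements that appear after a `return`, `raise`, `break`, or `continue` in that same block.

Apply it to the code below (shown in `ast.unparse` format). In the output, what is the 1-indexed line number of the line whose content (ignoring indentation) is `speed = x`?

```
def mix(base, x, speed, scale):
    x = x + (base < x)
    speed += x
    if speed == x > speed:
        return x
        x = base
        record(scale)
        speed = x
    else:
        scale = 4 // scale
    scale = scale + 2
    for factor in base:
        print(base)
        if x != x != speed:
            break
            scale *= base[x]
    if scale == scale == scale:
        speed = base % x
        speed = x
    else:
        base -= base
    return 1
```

Transformed code:
def mix(base, x, speed, scale):
    x = x + (base < x)
    speed += x
    if speed == x > speed:
        return x
    else:
        scale = 4 // scale
    scale = scale + 2
    for factor in base:
        print(base)
        if x != x != speed:
            break
    if scale == scale == scale:
        speed = base % x
        speed = x
    else:
        base -= base
    return 1

15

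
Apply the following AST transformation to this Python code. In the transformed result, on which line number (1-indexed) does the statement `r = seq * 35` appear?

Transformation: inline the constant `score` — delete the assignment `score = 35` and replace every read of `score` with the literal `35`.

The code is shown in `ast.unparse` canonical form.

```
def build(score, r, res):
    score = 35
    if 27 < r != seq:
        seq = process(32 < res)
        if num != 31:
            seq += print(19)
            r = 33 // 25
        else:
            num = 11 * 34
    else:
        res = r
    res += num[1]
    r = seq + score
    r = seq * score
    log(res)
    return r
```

Transformed code:
def build(score, r, res):
    if 27 < r != seq:
        seq = process(32 < res)
        if num != 31:
            seq += print(19)
            r = 33 // 25
        else:
            num = 11 * 34
    else:
        res = r
    res += num[1]
    r = seq + 35
    r = seq * 35
    log(res)
    return r

13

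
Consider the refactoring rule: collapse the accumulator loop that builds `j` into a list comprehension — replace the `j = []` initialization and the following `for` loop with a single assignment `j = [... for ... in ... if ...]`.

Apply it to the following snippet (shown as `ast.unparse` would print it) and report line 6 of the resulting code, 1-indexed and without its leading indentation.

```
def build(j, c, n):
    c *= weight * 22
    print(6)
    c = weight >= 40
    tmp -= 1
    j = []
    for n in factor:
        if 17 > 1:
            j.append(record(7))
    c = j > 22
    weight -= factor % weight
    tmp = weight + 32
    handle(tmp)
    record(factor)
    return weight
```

j = [record(7) for n in factor if 17 > 1]

Transformed code:
def build(j, c, n):
    c *= weight * 22
    print(6)
    c = weight >= 40
    tmp -= 1
    j = [record(7) for n in factor if 17 > 1]
    c = j > 22
    weight -= factor % weight
    tmp = weight + 32
    handle(tmp)
    record(factor)
    return weight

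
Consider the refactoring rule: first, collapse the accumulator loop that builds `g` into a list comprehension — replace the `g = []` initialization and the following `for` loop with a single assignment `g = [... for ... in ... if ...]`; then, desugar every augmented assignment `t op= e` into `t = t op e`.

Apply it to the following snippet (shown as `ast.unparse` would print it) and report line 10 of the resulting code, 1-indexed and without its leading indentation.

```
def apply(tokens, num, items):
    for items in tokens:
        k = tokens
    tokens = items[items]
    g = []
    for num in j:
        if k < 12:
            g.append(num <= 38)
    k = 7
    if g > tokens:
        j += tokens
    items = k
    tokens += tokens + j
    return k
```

tokens = tokens + (tokens + j)

Transformed code:
def apply(tokens, num, items):
    for items in tokens:
        k = tokens
    tokens = items[items]
    g = [num <= 38 for num in j if k < 12]
    k = 7
    if g > tokens:
        j = j + tokens
    items = k
    tokens = tokens + (tokens + j)
    return k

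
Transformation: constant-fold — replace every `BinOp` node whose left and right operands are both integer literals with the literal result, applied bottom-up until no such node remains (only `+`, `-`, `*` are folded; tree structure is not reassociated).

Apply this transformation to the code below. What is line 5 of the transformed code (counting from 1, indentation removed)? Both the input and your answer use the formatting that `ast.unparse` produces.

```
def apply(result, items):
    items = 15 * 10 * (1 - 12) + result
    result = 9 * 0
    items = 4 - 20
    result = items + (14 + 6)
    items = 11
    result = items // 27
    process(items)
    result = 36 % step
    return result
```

Transformed code:
def apply(result, items):
    items = -1650 + result
    result = 0
    items = -16
    result = items + 20
    items = 11
    result = items // 27
    process(items)
    result = 36 % step
    return result

result = items + 20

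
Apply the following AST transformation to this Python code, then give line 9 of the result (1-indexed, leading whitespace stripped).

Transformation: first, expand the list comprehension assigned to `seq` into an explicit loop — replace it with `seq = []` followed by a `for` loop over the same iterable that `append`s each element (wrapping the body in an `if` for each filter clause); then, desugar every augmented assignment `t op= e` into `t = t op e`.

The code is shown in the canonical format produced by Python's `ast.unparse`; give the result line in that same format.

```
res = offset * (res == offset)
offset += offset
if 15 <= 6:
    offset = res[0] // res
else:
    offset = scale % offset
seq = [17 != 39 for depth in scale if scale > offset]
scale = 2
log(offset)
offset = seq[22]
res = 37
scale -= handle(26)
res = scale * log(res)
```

if scale > offset:

Transformed code:
res = offset * (res == offset)
offset = offset + offset
if 15 <= 6:
    offset = res[0] // res
else:
    offset = scale % offset
seq = []
for depth in scale:
    if scale > offset:
        seq.append(17 != 39)
scale = 2
log(offset)
offset = seq[22]
res = 37
scale = scale - handle(26)
res = scale * log(res)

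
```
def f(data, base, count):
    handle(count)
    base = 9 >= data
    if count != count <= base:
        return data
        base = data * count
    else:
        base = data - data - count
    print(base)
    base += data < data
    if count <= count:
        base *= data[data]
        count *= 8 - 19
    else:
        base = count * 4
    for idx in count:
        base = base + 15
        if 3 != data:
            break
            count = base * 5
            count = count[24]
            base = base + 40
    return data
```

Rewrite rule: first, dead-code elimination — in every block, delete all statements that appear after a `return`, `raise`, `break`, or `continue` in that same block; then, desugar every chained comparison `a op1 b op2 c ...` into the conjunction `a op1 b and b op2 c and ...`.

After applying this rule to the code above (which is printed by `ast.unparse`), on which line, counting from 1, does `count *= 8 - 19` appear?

Transformed code:
def f(data, base, count):
    handle(count)
    base = 9 >= data
    if count != count and count <= base:
        return data
    else:
        base = data - data - count
    print(base)
    base += data < data
    if count <= count:
        base *= data[data]
        count *= 8 - 19
    else:
        base = count * 4
    for idx in count:
        base = base + 15
        if 3 != data:
            break
    return data

12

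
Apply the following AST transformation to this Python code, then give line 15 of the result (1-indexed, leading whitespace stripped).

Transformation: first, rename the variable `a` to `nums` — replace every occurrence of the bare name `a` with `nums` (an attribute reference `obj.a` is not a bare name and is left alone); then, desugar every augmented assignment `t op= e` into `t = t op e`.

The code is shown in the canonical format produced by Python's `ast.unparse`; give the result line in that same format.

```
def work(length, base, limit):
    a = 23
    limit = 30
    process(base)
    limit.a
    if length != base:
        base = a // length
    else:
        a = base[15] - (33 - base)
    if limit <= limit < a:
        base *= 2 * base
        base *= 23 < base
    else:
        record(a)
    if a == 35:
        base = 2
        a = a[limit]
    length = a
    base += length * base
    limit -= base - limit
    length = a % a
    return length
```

if nums == 35:

Transformed code:
def work(length, base, limit):
    nums = 23
    limit = 30
    process(base)
    limit.a
    if length != base:
        base = nums // length
    else:
        nums = base[15] - (33 - base)
    if limit <= limit < nums:
        base = base * (2 * base)
        base = base * (23 < base)
    else:
        record(nums)
    if nums == 35:
        base = 2
        nums = nums[limit]
    length = nums
    base = base + length * base
    limit = limit - (base - limit)
    length = nums % nums
    return length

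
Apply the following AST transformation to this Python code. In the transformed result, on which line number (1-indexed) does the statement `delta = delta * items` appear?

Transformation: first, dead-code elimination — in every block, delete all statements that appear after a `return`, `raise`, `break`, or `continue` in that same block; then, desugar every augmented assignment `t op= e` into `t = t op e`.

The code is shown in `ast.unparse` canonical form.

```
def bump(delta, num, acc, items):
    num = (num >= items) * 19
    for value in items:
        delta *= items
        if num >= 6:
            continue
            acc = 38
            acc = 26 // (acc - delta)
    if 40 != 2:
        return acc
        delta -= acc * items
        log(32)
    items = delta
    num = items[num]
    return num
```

Transformed code:
def bump(delta, num, acc, items):
    num = (num >= items) * 19
    for value in items:
        delta = delta * items
        if num >= 6:
            continue
    if 40 != 2:
        return acc
    items = delta
    num = items[num]
    return num

4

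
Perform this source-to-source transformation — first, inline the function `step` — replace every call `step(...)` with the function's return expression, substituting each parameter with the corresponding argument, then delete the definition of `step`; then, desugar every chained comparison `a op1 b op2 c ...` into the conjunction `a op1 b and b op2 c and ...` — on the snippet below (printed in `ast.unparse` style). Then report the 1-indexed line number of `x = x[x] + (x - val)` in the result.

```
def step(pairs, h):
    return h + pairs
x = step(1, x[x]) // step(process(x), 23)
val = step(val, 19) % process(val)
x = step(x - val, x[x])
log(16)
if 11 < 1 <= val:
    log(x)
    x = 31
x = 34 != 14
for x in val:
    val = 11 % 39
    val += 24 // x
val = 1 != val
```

Transformed code:
x = (x[x] + 1) // (23 + process(x))
val = (19 + val) % process(val)
x = x[x] + (x - val)
log(16)
if 11 < 1 and 1 <= val:
    log(x)
    x = 31
x = 34 != 14
for x in val:
    val = 11 % 39
    val += 24 // x
val = 1 != val

3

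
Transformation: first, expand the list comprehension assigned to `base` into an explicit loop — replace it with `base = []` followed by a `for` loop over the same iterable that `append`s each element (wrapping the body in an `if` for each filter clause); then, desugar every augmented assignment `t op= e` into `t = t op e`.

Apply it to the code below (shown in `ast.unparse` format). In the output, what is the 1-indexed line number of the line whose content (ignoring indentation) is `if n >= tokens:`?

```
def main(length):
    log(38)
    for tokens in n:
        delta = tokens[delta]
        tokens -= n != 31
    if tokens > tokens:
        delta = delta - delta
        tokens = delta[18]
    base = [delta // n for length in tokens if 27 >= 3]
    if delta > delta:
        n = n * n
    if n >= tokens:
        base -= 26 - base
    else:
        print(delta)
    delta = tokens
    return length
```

Transformed code:
def main(length):
    log(38)
    for tokens in n:
        delta = tokens[delta]
        tokens = tokens - (n != 31)
    if tokens > tokens:
        delta = delta - delta
        tokens = delta[18]
    base = []
    for length in tokens:
        if 27 >= 3:
            base.append(delta // n)
    if delta > delta:
        n = n * n
    if n >= tokens:
        base = base - (26 - base)
    else:
        print(delta)
    delta = tokens
    return length

15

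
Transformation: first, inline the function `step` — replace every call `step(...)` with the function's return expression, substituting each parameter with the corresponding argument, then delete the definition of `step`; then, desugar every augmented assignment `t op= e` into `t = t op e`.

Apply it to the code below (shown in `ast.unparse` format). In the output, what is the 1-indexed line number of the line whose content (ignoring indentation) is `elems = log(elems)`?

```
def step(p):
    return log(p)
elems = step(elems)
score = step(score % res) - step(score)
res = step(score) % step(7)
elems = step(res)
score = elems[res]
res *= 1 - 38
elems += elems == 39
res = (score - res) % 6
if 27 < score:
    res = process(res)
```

Transformed code:
elems = log(elems)
score = log(score % res) - log(score)
res = log(score) % log(7)
elems = log(res)
score = elems[res]
res = res * (1 - 38)
elems = elems + (elems == 39)
res = (score - res) % 6
if 27 < score:
    res = process(res)

1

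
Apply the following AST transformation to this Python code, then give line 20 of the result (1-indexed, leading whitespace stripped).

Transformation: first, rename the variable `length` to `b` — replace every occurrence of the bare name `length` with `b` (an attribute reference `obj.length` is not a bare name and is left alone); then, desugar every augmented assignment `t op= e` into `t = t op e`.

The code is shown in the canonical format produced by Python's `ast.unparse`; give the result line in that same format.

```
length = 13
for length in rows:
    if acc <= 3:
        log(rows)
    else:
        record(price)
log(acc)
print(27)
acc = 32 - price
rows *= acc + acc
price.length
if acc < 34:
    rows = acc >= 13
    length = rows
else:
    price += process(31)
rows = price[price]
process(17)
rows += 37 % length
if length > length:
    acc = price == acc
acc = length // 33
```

Transformed code:
b = 13
for b in rows:
    if acc <= 3:
        log(rows)
    else:
        record(price)
log(acc)
print(27)
acc = 32 - price
rows = rows * (acc + acc)
price.length
if acc < 34:
    rows = acc >= 13
    b = rows
else:
    price = price + process(31)
rows = price[price]
process(17)
rows = rows + 37 % b
if b > b:
    acc = price == acc
acc = b // 33

if b > b:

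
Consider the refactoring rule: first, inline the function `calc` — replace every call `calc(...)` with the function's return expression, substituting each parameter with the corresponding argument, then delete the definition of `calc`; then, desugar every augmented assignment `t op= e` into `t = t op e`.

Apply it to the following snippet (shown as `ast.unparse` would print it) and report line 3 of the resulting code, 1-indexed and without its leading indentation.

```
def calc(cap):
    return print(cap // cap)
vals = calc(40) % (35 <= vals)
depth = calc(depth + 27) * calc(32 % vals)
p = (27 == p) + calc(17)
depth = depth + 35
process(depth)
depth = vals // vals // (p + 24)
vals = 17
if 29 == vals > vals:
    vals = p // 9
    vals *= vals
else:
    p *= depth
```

Transformed code:
vals = print(40 // 40) % (35 <= vals)
depth = print((depth + 27) // (depth + 27)) * print(32 % vals // (32 % vals))
p = (27 == p) + print(17 // 17)
depth = depth + 35
process(depth)
depth = vals // vals // (p + 24)
vals = 17
if 29 == vals > vals:
    vals = p // 9
    vals = vals * vals
else:
    p = p * depth

p = (27 == p) + print(17 // 17)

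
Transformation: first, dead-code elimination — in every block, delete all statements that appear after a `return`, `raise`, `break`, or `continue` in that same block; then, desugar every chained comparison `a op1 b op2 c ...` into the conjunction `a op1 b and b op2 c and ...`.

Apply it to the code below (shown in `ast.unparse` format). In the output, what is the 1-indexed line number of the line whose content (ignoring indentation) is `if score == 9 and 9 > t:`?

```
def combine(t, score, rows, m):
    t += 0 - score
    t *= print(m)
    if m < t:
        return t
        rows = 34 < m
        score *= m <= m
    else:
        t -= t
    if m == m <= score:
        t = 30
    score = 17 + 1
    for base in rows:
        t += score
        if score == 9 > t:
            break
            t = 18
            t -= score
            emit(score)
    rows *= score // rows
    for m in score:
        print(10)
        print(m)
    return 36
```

Transformed code:
def combine(t, score, rows, m):
    t += 0 - score
    t *= print(m)
    if m < t:
        return t
    else:
        t -= t
    if m == m and m <= score:
        t = 30
    score = 17 + 1
    for base in rows:
        t += score
        if score == 9 and 9 > t:
            break
    rows *= score // rows
    for m in score:
        print(10)
        print(m)
    return 36

13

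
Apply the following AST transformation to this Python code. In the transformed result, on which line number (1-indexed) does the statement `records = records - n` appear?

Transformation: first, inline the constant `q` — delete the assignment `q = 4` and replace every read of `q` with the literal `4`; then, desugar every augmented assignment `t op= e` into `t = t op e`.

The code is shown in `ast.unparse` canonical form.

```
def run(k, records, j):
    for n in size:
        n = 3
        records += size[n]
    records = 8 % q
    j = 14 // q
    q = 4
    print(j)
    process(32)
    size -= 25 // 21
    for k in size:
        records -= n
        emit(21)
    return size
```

Transformed code:
def run(k, records, j):
    for n in size:
        n = 3
        records = records + size[n]
    records = 8 % 4
    j = 14 // 4
    print(j)
    process(32)
    size = size - 25 // 21
    for k in size:
        records = records - n
        emit(21)
    return size

11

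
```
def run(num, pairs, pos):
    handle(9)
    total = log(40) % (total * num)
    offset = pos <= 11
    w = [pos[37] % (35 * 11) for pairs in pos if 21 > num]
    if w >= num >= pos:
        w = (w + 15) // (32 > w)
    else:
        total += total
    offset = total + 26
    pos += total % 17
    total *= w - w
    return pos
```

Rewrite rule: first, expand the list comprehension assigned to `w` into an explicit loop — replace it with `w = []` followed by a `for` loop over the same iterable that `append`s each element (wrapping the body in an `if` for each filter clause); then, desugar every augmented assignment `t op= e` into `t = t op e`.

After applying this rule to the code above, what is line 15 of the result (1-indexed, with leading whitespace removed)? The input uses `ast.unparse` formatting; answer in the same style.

total = total * (w - w)

Transformed code:
def run(num, pairs, pos):
    handle(9)
    total = log(40) % (total * num)
    offset = pos <= 11
    w = []
    for pairs in pos:
        if 21 > num:
            w.append(pos[37] % (35 * 11))
    if w >= num >= pos:
        w = (w + 15) // (32 > w)
    else:
        total = total + total
    offset = total + 26
    pos = pos + total % 17
    total = total * (w - w)
    return pos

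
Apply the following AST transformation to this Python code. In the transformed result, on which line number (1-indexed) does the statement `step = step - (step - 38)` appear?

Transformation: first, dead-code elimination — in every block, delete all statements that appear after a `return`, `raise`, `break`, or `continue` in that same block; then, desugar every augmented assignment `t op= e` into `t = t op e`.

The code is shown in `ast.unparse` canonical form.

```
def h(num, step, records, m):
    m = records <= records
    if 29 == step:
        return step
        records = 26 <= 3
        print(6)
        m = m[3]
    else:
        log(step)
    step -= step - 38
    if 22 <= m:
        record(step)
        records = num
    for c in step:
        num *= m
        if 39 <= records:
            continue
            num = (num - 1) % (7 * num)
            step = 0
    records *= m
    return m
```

7

Transformed code:
def h(num, step, records, m):
    m = records <= records
    if 29 == step:
        return step
    else:
        log(step)
    step = step - (step - 38)
    if 22 <= m:
        record(step)
        records = num
    for c in step:
        num = num * m
        if 39 <= records:
            continue
    records = records * m
    return m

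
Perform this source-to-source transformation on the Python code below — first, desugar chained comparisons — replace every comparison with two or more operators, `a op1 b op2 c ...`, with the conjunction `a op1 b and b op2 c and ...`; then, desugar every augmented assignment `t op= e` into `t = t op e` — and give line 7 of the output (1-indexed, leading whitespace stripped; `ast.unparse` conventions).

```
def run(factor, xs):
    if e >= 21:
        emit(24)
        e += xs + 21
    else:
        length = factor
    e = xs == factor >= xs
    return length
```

e = xs == factor and factor >= xs

Transformed code:
def run(factor, xs):
    if e >= 21:
        emit(24)
        e = e + (xs + 21)
    else:
        length = factor
    e = xs == factor and factor >= xs
    return length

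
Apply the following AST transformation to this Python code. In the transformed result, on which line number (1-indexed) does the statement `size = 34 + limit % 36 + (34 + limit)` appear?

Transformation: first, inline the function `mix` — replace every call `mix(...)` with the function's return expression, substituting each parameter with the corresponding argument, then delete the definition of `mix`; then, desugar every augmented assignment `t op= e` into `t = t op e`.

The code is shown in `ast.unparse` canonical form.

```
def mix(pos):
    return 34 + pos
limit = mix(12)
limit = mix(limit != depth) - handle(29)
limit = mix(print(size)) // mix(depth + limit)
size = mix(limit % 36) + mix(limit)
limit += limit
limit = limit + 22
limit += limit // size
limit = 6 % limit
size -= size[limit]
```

Transformed code:
limit = 34 + 12
limit = 34 + (limit != depth) - handle(29)
limit = (34 + print(size)) // (34 + (depth + limit))
size = 34 + limit % 36 + (34 + limit)
limit = limit + limit
limit = limit + 22
limit = limit + limit // size
limit = 6 % limit
size = size - size[limit]

4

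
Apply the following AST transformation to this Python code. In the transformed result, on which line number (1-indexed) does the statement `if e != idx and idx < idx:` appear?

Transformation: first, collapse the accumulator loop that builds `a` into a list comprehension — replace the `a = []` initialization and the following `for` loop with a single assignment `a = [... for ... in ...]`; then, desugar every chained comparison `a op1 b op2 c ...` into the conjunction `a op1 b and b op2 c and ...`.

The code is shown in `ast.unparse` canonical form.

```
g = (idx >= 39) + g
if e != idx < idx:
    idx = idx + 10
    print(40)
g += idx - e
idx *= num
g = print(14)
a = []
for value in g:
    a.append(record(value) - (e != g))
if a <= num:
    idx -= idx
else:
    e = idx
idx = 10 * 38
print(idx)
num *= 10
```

Transformed code:
g = (idx >= 39) + g
if e != idx and idx < idx:
    idx = idx + 10
    print(40)
g += idx - e
idx *= num
g = print(14)
a = [record(value) - (e != g) for value in g]
if a <= num:
    idx -= idx
else:
    e = idx
idx = 10 * 38
print(idx)
num *= 10

2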